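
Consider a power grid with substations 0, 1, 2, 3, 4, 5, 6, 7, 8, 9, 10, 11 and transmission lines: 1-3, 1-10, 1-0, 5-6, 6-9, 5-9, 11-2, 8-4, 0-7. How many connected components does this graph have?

Starting from 2 we can reach 2, 11. That is one component of size 2.
Starting from 4 we can reach 4, 8. That is one component of size 2.
Starting from 5 we can reach 5, 6, 9. That is one component of size 3.
Starting from 0 we can reach 0, 1, 3, 7, 10. That is one component of size 5.
Total: 4 components.

4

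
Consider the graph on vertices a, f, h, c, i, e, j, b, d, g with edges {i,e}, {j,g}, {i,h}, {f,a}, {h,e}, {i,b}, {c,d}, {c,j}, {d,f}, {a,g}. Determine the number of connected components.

Starting from b we can reach b, e, h, i. That is one component of size 4.
Starting from a we can reach a, c, d, f, g, j. That is one component of size 6.
Total: 2 components.

2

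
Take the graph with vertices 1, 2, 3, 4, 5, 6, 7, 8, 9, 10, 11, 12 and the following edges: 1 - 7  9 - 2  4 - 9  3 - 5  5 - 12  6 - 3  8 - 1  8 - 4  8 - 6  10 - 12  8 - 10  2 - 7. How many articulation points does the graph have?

1

Removing 8 increases the component count from 2 to 3, so 8 is a cut vertex.
By contrast removing 5 leaves 2 components; it is not a cut vertex. No other vertex is a cut vertex either.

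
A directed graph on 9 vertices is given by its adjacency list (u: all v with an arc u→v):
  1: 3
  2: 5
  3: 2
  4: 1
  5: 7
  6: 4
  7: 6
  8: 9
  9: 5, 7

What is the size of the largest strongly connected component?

7

{1, 2, 3, 4, 5, 6, 7} are all mutually reachable — one SCC of size 7.
{9} is an SCC by itself.
{8} is an SCC by itself.
The largest has 7 vertices.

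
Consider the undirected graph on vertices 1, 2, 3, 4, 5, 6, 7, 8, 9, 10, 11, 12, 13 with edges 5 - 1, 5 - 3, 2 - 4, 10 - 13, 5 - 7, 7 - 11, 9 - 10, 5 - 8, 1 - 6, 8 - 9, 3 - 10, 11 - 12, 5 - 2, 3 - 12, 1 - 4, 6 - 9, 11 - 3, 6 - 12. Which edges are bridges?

10-13

The edges on the cycle 5-2-4-1-5 are not bridges since each lies on that cycle.
But removing 10 - 13 disconnects 10 from 13 — this is a bridge.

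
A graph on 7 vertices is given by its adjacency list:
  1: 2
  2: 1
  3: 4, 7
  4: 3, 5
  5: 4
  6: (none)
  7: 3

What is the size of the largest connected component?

6 is isolated — a component by itself.
Starting from 1 we can reach 1, 2. That is one component of size 2.
Starting from 3 we can reach 3, 4, 5, 7. That is one component of size 4.
The largest has 4 vertices.

4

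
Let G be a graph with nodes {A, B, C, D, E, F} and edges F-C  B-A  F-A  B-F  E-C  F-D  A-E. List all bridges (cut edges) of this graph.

The edges on the cycle F-A-E-C-F are not bridges since each lies on that cycle.
But removing D-F disconnects D from F — this is a bridge.

D-F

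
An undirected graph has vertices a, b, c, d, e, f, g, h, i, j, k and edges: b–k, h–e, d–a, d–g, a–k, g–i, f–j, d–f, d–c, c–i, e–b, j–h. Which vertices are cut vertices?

d

Removing d increases the component count from 1 to 2, so d is a cut vertex.
By contrast removing f leaves 1 component; it is not a cut vertex. No other vertex is a cut vertex either.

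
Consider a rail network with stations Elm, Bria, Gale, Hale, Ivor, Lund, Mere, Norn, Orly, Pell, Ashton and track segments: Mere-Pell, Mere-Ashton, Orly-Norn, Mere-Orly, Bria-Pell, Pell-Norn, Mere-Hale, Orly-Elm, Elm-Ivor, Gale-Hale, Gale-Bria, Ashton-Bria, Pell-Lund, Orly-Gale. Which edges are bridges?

Elm-Ivor, Elm-Orly, Lund-Pell

The edges on the cycle Mere-Ashton-Bria-Gale-Orly-Mere are not bridges since each lies on that cycle.
But removing Lund-Pell disconnects Lund from Pell; removing Ivor-Elm disconnects Ivor from Elm; removing Orly-Elm disconnects Orly from Elm — these are bridges.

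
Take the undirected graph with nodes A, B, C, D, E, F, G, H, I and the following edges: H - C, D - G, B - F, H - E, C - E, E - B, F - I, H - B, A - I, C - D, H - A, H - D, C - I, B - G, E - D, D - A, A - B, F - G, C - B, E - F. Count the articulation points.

0

Removing D, for instance, still leaves 1 component. No single vertex removal increases the component count — the graph has no articulation points.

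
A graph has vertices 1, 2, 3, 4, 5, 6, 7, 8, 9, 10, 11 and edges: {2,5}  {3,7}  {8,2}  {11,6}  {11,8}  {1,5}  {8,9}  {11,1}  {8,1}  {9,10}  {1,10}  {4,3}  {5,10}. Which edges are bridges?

11-6, 3-4, 3-7

The edges on the cycle 8-2-5-1-8 are not bridges since each lies on that cycle.
But removing 4 - 3 disconnects 4 from 3; removing 11 - 6 disconnects 11 from 6; removing 3 - 7 disconnects 3 from 7 — these are bridges.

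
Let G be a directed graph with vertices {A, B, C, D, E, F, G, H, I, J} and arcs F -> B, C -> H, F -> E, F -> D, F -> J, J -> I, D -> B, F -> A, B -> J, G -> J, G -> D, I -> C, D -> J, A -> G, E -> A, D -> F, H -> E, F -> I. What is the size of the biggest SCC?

{A, B, C, D, E, F, G, H, I, J} are all mutually reachable — one SCC of size 10.
The largest has 10 vertices.

10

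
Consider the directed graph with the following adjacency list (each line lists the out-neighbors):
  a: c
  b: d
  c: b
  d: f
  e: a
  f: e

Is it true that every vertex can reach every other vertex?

Yes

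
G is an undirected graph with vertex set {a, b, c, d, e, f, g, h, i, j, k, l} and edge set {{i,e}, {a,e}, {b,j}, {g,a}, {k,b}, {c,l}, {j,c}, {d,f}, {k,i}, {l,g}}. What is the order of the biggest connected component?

9

h is isolated — a component by itself.
Starting from d we can reach d, f. That is one component of size 2.
Starting from a we can reach a, b, c, e, g, i, j, k, l. That is one component of size 9.
The largest has 9 vertices.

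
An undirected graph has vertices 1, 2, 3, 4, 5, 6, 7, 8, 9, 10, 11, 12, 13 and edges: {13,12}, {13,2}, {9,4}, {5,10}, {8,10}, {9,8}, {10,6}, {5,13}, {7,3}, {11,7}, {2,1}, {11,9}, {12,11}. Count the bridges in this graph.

The edges on the cycle 5-13-12-11-9-8-10-5 are not bridges since each lies on that cycle.
But removing 13 - 2 disconnects 13 from 2; removing 7 - 11 disconnects 7 from 11; removing 7 - 3 disconnects 7 from 3; removing 2 - 1 disconnects 2 from 1 — these are bridges.
In total 6 edges are bridges.

6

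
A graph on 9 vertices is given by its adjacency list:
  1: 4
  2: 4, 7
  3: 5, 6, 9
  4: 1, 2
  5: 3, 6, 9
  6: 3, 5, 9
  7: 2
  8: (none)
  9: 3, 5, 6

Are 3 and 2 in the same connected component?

No

The component containing 3 is {3, 5, 6, 9}, and 2 is not in it.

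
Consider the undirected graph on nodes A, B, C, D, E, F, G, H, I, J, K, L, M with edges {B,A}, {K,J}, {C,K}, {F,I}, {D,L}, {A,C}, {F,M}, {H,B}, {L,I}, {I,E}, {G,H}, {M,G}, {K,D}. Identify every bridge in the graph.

E-I, J-K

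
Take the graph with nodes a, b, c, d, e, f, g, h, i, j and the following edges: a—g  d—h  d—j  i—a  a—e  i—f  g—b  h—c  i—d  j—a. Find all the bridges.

a-e, a-g, b-g, c-h, d-h, f-i

The edges on the cycle i-d-j-a-i are not bridges since each lies on that cycle.
But removing a—g disconnects a from g; removing a—e disconnects a from e; removing i—f disconnects i from f; removing b—g disconnects b from g — these are bridges.
In total 6 edges are bridges.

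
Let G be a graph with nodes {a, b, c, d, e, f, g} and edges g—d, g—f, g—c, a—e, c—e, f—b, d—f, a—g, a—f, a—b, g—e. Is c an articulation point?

No

Deleting c leaves 1 component (was 1) (its neighbors e, g remain connected to each other), so c is not a cut vertex.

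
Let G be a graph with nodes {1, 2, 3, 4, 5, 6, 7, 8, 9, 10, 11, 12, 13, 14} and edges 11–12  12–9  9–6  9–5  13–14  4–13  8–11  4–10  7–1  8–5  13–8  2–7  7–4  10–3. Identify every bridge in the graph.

1-7, 10-3, 10-4, 13-14, 13-4, 13-8, 2-7, 4-7, 6-9

The edges on the cycle 8-11-12-9-5-8 are not bridges since each lies on that cycle.
But removing 7–1 disconnects 7 from 1; removing 9–6 disconnects 9 from 6; removing 4–10 disconnects 4 from 10; removing 13–8 disconnects 13 from 8 — these are bridges.
In total 9 edges are bridges.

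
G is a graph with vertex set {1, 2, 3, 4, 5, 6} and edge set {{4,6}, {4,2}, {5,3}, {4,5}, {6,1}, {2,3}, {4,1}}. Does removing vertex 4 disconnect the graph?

Deleting 4 raises the number of components from 1 to 2, so 4 is a cut vertex.

Yes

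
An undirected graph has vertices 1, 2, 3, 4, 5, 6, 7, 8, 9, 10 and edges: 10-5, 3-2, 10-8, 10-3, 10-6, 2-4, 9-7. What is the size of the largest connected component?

7

1 is isolated — a component by itself.
Starting from 7 we can reach 7, 9. That is one component of size 2.
Starting from 2 we can reach 2, 3, 4, 5, 6, 8, 10. That is one component of size 7.
The largest has 7 vertices.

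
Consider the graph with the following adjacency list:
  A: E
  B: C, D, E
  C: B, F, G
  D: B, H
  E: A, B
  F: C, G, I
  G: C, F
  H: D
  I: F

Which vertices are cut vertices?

Removing B increases the component count from 1 to 3, so B is a cut vertex.
Removing C increases the component count from 1 to 2, so C is a cut vertex.
Removing D increases the component count from 1 to 2, so D is a cut vertex.
Likewise E, F are cut vertices.
By contrast removing I leaves 1 component; it is not a cut vertex. No other vertex is a cut vertex either.

B, C, D, E, F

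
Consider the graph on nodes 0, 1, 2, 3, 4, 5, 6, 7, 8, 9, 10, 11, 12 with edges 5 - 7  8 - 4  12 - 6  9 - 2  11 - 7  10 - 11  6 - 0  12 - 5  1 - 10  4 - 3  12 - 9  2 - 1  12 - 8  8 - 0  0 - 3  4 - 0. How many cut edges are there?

The edges on the cycle 8-4-3-0-8 are not bridges since each lies on that cycle.
Every edge lies on some cycle, so there are no bridges.

0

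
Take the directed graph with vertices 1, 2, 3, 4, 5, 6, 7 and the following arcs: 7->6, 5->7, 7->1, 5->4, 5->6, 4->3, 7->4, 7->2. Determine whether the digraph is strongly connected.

No

There is no directed path from 7 to 5, so the graph is not strongly connected.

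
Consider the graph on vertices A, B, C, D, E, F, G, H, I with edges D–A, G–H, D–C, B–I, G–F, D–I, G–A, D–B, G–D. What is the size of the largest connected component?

8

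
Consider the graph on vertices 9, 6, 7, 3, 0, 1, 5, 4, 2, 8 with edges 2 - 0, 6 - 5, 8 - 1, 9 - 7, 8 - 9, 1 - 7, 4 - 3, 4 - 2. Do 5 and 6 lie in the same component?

Yes

From 5 we can reach 5, 6, which includes 6.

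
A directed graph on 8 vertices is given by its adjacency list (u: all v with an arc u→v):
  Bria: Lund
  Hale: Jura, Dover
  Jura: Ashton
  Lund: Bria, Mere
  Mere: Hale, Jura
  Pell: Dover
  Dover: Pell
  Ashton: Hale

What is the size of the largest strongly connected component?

{Hale, Jura, Ashton} are all mutually reachable — one SCC of size 3.
{Pell, Dover} are all mutually reachable — one SCC of size 2.
{Bria, Lund} are all mutually reachable — one SCC of size 2.
{Mere} is an SCC by itself.
The largest has 3 vertices.

3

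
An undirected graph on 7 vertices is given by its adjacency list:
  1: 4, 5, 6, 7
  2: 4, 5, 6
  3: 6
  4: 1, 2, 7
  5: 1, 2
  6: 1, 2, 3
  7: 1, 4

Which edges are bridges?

3-6

The edges on the cycle 2-6-1-5-2 are not bridges since each lies on that cycle.
But removing 3-6 disconnects 3 from 6 — this is a bridge.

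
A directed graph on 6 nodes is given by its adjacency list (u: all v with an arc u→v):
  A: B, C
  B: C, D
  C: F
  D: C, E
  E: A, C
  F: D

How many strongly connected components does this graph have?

1

{A, B, C, D, E, F} are all mutually reachable — one SCC of size 6.
That gives 1 strongly connected component.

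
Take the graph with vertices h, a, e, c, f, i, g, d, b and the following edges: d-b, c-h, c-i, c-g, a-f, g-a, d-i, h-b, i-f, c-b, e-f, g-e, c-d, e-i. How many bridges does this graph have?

0

The edges on the cycle c-g-a-f-i-c are not bridges since each lies on that cycle.
Every edge lies on some cycle, so there are no bridges.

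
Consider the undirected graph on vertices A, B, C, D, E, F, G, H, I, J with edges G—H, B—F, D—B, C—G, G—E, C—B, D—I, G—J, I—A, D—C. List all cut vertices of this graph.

B, C, D, G, I

Removing B increases the component count from 1 to 2, so B is a cut vertex.
Removing C increases the component count from 1 to 2, so C is a cut vertex.
Removing D increases the component count from 1 to 2, so D is a cut vertex.
Likewise G, I are cut vertices.
By contrast removing H leaves 1 component; it is not a cut vertex. No other vertex is a cut vertex either.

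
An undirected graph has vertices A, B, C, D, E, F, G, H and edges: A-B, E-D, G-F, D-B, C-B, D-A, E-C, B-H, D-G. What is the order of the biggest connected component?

8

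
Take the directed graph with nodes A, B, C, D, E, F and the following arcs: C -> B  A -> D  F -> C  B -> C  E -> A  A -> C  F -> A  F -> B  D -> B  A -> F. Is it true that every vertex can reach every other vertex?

There is no directed path from F to E, so the graph is not strongly connected.

No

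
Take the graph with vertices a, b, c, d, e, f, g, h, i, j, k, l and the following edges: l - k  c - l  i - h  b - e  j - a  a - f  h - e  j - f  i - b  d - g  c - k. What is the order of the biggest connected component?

4

Starting from d we can reach d, g. That is one component of size 2.
Starting from a we can reach a, f, j. That is one component of size 3.
Starting from c we can reach c, k, l. That is one component of size 3.
Starting from b we can reach b, e, h, i. That is one component of size 4.
The largest has 4 vertices.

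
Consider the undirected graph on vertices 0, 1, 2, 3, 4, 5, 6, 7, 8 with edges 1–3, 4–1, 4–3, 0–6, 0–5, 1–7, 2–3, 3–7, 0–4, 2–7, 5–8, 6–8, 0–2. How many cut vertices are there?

Removing 0 increases the component count from 1 to 2, so 0 is a cut vertex.
By contrast removing 1 leaves 1 component; it is not a cut vertex. No other vertex is a cut vertex either.

1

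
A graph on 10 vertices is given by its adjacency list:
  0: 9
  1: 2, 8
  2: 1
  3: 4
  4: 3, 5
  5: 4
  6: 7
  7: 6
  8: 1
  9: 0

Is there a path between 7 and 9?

No

The component containing 7 is {6, 7}, and 9 is not in it.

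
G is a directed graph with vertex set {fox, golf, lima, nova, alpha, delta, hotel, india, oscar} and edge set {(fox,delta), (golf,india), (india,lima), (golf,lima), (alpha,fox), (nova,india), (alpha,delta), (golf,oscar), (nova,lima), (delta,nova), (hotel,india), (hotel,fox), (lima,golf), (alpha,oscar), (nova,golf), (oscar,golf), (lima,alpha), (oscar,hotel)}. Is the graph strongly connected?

Yes

From delta we can reach every vertex (fox, golf, lima, nova, alpha, delta, hotel, india, oscar), and every vertex can reach delta (fox, golf, lima, nova, alpha, delta, hotel, india, oscar). So the whole graph is one strongly connected component.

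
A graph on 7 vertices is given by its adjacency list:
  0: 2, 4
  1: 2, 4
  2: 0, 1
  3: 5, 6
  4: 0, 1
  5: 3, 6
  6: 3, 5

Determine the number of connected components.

2

Starting from 3 we can reach 3, 5, 6. That is one component of size 3.
Starting from 0 we can reach 0, 1, 2, 4. That is one component of size 4.
Total: 2 components.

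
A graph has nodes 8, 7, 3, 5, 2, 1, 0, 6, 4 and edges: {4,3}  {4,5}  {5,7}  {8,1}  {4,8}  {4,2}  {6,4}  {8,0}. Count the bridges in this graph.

removing 6—4 disconnects 6 from 4; removing 5—4 disconnects 5 from 4; removing 8—0 disconnects 8 from 0; removing 2—4 disconnects 2 from 4 — these are bridges.
In total 8 edges are bridges.

8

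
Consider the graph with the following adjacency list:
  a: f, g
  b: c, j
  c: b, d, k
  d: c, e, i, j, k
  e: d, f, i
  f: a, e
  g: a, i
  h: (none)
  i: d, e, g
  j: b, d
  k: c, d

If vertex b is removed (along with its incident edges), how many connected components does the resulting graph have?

2

With b gone, the remaining components are: {h}; {a, c, d, e, f, g, i, j, k}.
That is 2 components.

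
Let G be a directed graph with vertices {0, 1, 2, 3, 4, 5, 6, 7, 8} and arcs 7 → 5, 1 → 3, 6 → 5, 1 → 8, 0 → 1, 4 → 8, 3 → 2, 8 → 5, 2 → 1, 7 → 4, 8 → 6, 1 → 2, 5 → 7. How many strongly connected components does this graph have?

{4, 5, 6, 7, 8} are all mutually reachable — one SCC of size 5.
{1, 2, 3} are all mutually reachable — one SCC of size 3.
{0} is an SCC by itself.
That gives 3 strongly connected components.

3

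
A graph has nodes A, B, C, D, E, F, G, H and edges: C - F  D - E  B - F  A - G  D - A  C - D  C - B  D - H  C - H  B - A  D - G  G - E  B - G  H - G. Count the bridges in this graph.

0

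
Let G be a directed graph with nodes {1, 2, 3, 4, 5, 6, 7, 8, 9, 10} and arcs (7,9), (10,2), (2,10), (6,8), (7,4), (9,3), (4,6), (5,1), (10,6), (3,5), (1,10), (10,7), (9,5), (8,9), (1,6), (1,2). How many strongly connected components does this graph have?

{1, 2, 3, 4, 5, 6, 7, 8, 9, 10} are all mutually reachable — one SCC of size 10.
That gives 1 strongly connected component.

1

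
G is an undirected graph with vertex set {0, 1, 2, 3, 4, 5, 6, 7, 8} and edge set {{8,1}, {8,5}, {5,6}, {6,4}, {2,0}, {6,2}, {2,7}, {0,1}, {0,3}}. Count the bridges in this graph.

3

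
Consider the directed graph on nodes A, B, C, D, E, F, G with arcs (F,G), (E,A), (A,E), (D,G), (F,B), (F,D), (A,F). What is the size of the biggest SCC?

2

{A, E} are all mutually reachable — one SCC of size 2.
{D} is an SCC by itself.
{B} is an SCC by itself.
{G} is an SCC by itself.
{C} is an SCC by itself.
(and 1 more singleton SCC)
The largest has 2 vertices.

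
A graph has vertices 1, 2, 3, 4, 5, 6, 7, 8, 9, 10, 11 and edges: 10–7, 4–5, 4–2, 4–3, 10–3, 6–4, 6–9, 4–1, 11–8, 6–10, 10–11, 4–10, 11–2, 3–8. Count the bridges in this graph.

4

The edges on the cycle 10-11-8-3-10 are not bridges since each lies on that cycle.
But removing 5–4 disconnects 5 from 4; removing 6–9 disconnects 6 from 9; removing 1–4 disconnects 1 from 4; removing 10–7 disconnects 10 from 7 — these are bridges.
That makes 4 bridges.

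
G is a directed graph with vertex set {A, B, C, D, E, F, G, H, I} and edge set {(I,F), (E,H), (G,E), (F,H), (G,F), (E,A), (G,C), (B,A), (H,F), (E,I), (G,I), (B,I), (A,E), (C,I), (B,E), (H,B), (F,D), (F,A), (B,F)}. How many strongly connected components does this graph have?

4

{A, B, E, F, H, I} are all mutually reachable — one SCC of size 6.
{D} is an SCC by itself.
{G} is an SCC by itself.
{C} is an SCC by itself.
That gives 4 strongly connected components.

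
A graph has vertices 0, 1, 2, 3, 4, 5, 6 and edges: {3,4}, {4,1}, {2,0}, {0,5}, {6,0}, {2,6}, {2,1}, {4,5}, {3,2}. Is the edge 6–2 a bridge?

After removing 6–2, the path 6-0-2 still connects them, so the edge is not a bridge.

No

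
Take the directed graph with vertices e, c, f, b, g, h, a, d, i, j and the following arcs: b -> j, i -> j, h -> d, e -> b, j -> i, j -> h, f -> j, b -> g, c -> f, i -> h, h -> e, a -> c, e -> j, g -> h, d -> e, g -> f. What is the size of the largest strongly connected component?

{b, d, e, f, g, h, i, j} are all mutually reachable — one SCC of size 8.
{c} is an SCC by itself.
{a} is an SCC by itself.
The largest has 8 vertices.

8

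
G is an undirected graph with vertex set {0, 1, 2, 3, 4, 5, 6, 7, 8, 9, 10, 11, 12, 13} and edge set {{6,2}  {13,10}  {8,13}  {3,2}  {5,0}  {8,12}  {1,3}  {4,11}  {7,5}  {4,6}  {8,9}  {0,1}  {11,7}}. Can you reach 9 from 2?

No

The component containing 2 is {0, 1, 2, 3, 4, 5, 6, 7, 11}, and 9 is not in it.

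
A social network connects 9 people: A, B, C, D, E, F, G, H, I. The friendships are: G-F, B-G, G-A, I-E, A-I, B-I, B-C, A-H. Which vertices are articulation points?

A, B, G, I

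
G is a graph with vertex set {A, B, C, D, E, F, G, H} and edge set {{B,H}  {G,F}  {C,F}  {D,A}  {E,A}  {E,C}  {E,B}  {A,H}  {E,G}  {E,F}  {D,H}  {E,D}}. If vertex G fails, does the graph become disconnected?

Deleting G leaves 1 component (was 1) (its neighbors E, F remain connected to each other), so G is not a cut vertex.

No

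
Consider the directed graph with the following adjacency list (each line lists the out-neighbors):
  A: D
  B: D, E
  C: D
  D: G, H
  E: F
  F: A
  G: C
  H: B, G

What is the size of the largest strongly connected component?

{A, B, C, D, E, F, G, H} are all mutually reachable — one SCC of size 8.
The largest has 8 vertices.

8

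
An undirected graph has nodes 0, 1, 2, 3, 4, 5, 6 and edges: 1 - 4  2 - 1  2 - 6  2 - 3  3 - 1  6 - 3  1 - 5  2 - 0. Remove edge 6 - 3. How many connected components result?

1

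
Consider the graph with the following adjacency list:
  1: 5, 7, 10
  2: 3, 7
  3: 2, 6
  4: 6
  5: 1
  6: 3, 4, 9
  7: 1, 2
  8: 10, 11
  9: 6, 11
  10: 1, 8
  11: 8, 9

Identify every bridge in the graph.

1-5, 4-6

The edges on the cycle 9-11-8-10-1-7-2-3-6-9 are not bridges since each lies on that cycle.
But removing 5-1 disconnects 5 from 1; removing 6-4 disconnects 6 from 4 — these are bridges.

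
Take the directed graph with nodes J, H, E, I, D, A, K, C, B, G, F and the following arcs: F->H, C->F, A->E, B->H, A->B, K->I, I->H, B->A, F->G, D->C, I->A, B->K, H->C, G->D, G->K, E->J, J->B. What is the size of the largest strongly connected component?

11

{A, B, C, D, E, F, G, H, I, J, K} are all mutually reachable — one SCC of size 11.
The largest has 11 vertices.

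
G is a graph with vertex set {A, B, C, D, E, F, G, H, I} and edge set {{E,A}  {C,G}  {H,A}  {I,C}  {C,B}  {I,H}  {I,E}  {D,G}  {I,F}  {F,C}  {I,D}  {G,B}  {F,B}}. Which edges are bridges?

The edges on the cycle I-D-G-C-I are not bridges since each lies on that cycle.
Every edge lies on some cycle, so there are no bridges.

none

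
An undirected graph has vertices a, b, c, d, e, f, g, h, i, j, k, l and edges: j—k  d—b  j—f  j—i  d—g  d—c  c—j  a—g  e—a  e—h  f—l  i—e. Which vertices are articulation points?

Removing d increases the component count from 1 to 2, so d is a cut vertex.
Removing e increases the component count from 1 to 2, so e is a cut vertex.
Removing f increases the component count from 1 to 2, so f is a cut vertex.
Likewise j is a cut vertex.
By contrast removing c leaves 1 component; it is not a cut vertex. No other vertex is a cut vertex either.

d, e, f, j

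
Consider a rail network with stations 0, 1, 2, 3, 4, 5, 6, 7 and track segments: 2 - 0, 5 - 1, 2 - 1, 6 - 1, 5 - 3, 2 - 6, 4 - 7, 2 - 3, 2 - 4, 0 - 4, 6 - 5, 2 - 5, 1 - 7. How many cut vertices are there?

Removing 1, for instance, still leaves 1 component. No single vertex removal increases the component count — the graph has no articulation points.

0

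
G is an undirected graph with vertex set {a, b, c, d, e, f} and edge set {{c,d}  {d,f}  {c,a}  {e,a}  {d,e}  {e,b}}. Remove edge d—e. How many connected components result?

1

d and e are still connected via d-c-a-e, so the component count stays at 1.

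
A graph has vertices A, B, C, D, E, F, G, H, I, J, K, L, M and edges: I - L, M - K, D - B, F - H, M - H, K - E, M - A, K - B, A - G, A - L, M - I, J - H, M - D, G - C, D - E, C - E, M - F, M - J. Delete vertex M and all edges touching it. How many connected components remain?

2

With M gone, the remaining components are: {F, H, J}; {A, B, C, D, E, G, I, K, L}.
That is 2 components.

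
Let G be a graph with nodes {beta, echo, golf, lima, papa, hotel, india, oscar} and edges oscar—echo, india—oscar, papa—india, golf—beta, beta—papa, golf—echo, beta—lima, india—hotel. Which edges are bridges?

beta-lima, hotel-india

The edges on the cycle golf-beta-papa-india-oscar-echo-golf are not bridges since each lies on that cycle.
But removing india—hotel disconnects india from hotel; removing beta—lima disconnects beta from lima — these are bridges.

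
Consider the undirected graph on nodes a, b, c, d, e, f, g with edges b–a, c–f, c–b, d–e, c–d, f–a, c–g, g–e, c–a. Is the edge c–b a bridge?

No

After removing c–b, the path c-a-b still connects them, so the edge is not a bridge.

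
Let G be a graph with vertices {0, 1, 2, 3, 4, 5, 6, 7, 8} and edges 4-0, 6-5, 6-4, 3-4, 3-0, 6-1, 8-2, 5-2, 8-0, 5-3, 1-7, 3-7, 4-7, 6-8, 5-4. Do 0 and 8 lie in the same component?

From 0 we can reach 0, 1, 2, 3, 4, 5, 6, 7, 8, which includes 8.

Yes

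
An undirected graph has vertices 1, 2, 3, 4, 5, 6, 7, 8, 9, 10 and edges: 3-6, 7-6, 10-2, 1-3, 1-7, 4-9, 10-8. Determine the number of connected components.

5 is isolated — a component by itself.
Starting from 4 we can reach 4, 9. That is one component of size 2.
Starting from 2 we can reach 2, 8, 10. That is one component of size 3.
Starting from 1 we can reach 1, 3, 6, 7. That is one component of size 4.
Total: 4 components.

4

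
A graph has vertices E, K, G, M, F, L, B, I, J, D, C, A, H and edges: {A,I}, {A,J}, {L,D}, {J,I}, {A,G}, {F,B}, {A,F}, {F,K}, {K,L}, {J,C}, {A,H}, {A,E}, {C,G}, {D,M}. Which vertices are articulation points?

Removing A increases the component count from 1 to 4, so A is a cut vertex.
Removing D increases the component count from 1 to 2, so D is a cut vertex.
Removing F increases the component count from 1 to 3, so F is a cut vertex.
Likewise K, L are cut vertices.
By contrast removing M leaves 1 component; it is not a cut vertex. No other vertex is a cut vertex either.

A, D, F, K, L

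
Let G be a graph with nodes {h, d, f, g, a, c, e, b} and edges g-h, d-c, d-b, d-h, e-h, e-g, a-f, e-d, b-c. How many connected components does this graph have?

Starting from a we can reach a, f. That is one component of size 2.
Starting from b we can reach b, c, d, e, g, h. That is one component of size 6.
Total: 2 components.

2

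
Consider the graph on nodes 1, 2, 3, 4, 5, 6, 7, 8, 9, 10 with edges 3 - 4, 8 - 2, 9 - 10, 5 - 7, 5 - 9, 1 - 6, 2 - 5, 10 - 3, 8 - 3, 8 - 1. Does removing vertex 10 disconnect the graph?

No

Deleting 10 leaves 1 component (was 1) (its neighbors 3, 9 remain connected to each other), so 10 is not a cut vertex.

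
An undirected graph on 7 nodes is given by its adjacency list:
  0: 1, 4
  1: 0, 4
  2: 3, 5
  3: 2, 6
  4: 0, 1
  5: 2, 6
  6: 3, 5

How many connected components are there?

2

Starting from 0 we can reach 0, 1, 4. That is one component of size 3.
Starting from 2 we can reach 2, 3, 5, 6. That is one component of size 4.
Total: 2 components.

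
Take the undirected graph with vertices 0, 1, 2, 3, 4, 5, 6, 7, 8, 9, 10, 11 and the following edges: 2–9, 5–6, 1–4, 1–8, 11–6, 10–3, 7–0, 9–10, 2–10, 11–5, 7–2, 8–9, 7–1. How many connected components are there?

Starting from 5 we can reach 5, 6, 11. That is one component of size 3.
Starting from 0 we can reach 0, 1, 2, 3, 4, 7, 8, 9, 10. That is one component of size 9.
Total: 2 components.

2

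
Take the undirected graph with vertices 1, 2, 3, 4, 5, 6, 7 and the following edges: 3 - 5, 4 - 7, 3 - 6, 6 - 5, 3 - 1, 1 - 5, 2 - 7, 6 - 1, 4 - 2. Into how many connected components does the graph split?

Starting from 2 we can reach 2, 4, 7. That is one component of size 3.
Starting from 1 we can reach 1, 3, 5, 6. That is one component of size 4.
Total: 2 components.

2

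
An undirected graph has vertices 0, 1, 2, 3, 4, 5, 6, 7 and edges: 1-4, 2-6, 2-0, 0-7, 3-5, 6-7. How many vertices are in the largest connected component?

Starting from 1 we can reach 1, 4. That is one component of size 2.
Starting from 3 we can reach 3, 5. That is one component of size 2.
Starting from 0 we can reach 0, 2, 6, 7. That is one component of size 4.
The largest has 4 vertices.

4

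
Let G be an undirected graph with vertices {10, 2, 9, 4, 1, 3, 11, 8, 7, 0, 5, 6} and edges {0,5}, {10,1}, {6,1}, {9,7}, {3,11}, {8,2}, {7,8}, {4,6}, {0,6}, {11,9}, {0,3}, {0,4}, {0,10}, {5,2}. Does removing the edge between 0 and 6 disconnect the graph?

After removing 0—6, the path 0-4-6 still connects them, so the edge is not a bridge.

No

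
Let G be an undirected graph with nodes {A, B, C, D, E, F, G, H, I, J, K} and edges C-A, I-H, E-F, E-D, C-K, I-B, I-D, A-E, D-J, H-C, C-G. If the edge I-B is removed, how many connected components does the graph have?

Before removal there is 1 component.
I-B is a bridge — removing it separates I's side from B's side.
After removal: 2 components.

2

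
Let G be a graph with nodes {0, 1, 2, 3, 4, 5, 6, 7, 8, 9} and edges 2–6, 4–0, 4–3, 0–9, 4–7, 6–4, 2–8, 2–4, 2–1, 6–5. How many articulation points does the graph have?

4

Removing 0 increases the component count from 1 to 2, so 0 is a cut vertex.
Removing 2 increases the component count from 1 to 3, so 2 is a cut vertex.
Removing 4 increases the component count from 1 to 4, so 4 is a cut vertex.
Likewise 6 is a cut vertex.
By contrast removing 9 leaves 1 component; it is not a cut vertex. No other vertex is a cut vertex either.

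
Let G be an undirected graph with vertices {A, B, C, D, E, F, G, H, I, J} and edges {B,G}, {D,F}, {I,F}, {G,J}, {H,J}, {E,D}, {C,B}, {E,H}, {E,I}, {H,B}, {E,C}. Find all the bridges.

none

The edges on the cycle E-C-B-G-J-H-E are not bridges since each lies on that cycle.
Every edge lies on some cycle, so there are no bridges.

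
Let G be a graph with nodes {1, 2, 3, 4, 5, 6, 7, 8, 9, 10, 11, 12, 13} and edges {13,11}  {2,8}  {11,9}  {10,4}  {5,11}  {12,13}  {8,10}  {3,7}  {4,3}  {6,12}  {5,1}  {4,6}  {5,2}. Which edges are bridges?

1-5, 11-9, 3-4, 3-7

The edges on the cycle 5-2-8-10-4-6-12-13-11-5 are not bridges since each lies on that cycle.
But removing 3—4 disconnects 3 from 4; removing 3—7 disconnects 3 from 7; removing 11—9 disconnects 11 from 9; removing 5—1 disconnects 5 from 1 — these are bridges.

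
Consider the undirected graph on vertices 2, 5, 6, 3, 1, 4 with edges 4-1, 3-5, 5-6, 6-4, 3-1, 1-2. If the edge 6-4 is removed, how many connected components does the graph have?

1

6 and 4 are still connected via 6-5-3-1-4, so the component count stays at 1.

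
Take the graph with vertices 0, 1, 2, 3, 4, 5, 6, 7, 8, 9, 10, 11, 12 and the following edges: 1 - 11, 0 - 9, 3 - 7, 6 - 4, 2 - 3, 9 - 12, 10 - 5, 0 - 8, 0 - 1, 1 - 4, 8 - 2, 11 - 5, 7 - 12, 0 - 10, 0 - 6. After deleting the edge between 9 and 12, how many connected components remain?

9 and 12 are still connected via 9-0-8-2-3-7-12, so the component count stays at 1.

1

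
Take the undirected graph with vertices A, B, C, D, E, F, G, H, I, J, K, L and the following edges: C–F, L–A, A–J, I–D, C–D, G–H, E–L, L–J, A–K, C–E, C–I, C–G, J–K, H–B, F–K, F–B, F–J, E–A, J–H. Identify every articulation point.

C

Removing C increases the component count from 1 to 2, so C is a cut vertex.
By contrast removing K leaves 1 component; it is not a cut vertex. No other vertex is a cut vertex either.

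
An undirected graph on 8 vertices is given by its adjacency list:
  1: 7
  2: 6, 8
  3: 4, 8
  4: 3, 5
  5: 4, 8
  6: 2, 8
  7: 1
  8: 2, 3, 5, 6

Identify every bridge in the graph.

The edges on the cycle 8-2-6-8 are not bridges since each lies on that cycle.
But removing 1-7 disconnects 1 from 7 — this is a bridge.

1-7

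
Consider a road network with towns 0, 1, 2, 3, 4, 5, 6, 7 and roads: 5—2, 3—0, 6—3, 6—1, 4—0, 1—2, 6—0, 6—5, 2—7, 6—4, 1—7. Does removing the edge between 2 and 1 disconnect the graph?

No

After removing 2—1, the path 2-7-1 still connects them, so the edge is not a bridge.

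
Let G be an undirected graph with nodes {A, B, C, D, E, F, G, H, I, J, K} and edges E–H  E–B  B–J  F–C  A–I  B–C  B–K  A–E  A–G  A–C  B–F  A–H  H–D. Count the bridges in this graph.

5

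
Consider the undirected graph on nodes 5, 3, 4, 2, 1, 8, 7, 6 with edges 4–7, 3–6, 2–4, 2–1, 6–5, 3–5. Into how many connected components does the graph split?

8 is isolated — a component by itself.
Starting from 3 we can reach 3, 5, 6. That is one component of size 3.
Starting from 1 we can reach 1, 2, 4, 7. That is one component of size 4.
Total: 3 components.

3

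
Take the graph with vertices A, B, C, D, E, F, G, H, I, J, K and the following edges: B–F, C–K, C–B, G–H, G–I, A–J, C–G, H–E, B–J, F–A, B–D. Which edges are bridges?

B-C, B-D, C-G, C-K, E-H, G-H, G-I

The edges on the cycle B-F-A-J-B are not bridges since each lies on that cycle.
But removing C–B disconnects C from B; removing G–C disconnects G from C; removing E–H disconnects E from H; removing C–K disconnects C from K — these are bridges.
In total 7 edges are bridges.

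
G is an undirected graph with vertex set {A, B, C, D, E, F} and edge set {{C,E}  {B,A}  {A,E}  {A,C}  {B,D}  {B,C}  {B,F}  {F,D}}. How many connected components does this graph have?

1

Starting from A we can reach A, B, C, D, E, F. That is one component of size 6.
Total: 1 component.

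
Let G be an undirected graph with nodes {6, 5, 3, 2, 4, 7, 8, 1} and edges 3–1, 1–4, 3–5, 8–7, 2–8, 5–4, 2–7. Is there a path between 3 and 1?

Yes

From 3 we can reach 1, 3, 4, 5, which includes 1.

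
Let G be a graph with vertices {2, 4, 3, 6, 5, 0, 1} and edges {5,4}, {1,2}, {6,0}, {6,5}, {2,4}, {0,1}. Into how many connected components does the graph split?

3 is isolated — a component by itself.
Starting from 0 we can reach 0, 1, 2, 4, 5, 6. That is one component of size 6.
Total: 2 components.

2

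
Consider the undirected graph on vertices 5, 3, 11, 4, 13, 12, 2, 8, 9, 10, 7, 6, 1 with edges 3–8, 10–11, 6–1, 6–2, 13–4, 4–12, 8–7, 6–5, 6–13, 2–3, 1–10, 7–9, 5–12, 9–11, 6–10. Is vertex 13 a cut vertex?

Deleting 13 leaves 1 component (was 1) (its neighbors 4, 6 remain connected to each other), so 13 is not a cut vertex.

No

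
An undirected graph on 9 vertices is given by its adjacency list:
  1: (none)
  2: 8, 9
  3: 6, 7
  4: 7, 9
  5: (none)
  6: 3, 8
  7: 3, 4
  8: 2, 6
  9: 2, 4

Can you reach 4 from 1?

No

The component containing 1 is {1}, and 4 is not in it.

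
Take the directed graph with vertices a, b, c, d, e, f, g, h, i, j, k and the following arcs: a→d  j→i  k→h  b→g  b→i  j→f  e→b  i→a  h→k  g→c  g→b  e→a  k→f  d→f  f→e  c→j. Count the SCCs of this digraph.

{a, b, c, d, e, f, g, i, j} are all mutually reachable — one SCC of size 9.
{h, k} are all mutually reachable — one SCC of size 2.
That gives 2 strongly connected components.

2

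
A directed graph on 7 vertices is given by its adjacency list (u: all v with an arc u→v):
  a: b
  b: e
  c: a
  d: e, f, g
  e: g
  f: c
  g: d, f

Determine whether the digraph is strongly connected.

Yes

From a we can reach every vertex (a, b, c, d, e, f, g), and every vertex can reach a (a, b, c, d, e, f, g). So the whole graph is one strongly connected component.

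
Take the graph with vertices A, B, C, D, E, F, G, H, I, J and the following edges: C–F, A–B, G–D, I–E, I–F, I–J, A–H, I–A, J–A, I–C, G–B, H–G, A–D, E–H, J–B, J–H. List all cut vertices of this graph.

I

Removing I increases the component count from 1 to 2, so I is a cut vertex.
By contrast removing G leaves 1 component; it is not a cut vertex. No other vertex is a cut vertex either.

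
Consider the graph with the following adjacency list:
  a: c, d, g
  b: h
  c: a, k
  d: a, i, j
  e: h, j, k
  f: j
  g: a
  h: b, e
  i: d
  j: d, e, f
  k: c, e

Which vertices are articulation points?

a, d, e, h, j

Removing a increases the component count from 1 to 2, so a is a cut vertex.
Removing d increases the component count from 1 to 2, so d is a cut vertex.
Removing e increases the component count from 1 to 2, so e is a cut vertex.
Likewise h, j are cut vertices.
By contrast removing c leaves 1 component; it is not a cut vertex. No other vertex is a cut vertex either.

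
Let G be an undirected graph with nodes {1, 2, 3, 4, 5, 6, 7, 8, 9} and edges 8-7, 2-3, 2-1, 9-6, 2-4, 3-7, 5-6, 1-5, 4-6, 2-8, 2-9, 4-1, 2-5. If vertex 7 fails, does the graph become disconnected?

Deleting 7 leaves 1 component (was 1) (its neighbors 3, 8 remain connected to each other), so 7 is not a cut vertex.

No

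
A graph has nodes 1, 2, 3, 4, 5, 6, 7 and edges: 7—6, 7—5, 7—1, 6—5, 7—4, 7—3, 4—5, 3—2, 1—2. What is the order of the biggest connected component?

7

Starting from 1 we can reach 1, 2, 3, 4, 5, 6, 7. That is one component of size 7.
The largest has 7 vertices.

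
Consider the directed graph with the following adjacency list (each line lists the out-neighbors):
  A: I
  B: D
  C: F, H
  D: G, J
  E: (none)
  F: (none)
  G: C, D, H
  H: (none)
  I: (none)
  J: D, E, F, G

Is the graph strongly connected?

No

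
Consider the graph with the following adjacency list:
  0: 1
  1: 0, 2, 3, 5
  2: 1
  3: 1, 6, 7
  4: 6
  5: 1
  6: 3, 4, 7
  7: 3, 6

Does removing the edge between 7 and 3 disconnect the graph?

No

After removing 7-3, the path 7-6-3 still connects them, so the edge is not a bridge.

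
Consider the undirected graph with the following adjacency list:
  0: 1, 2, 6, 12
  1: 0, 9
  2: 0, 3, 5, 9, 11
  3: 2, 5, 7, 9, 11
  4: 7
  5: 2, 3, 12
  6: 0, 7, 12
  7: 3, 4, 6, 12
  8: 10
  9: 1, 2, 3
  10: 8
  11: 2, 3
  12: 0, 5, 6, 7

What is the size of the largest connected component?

Starting from 8 we can reach 8, 10. That is one component of size 2.
Starting from 0 we can reach 0, 1, 2, 3, 4, 5, 6, 7, 9, 11, 12. That is one component of size 11.
The largest has 11 vertices.

11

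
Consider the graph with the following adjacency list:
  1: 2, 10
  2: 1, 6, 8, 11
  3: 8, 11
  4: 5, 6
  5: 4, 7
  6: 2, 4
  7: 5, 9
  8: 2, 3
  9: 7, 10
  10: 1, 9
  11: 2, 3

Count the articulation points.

Removing 2 increases the component count from 1 to 2, so 2 is a cut vertex.
By contrast removing 5 leaves 1 component; it is not a cut vertex. No other vertex is a cut vertex either.

1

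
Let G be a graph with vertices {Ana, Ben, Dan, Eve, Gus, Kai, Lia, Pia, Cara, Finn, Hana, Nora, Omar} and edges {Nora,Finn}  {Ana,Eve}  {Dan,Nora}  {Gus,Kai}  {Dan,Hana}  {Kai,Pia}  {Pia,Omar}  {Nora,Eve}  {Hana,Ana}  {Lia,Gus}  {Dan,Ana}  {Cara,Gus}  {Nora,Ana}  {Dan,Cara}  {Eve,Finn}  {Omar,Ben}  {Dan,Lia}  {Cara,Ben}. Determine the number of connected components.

1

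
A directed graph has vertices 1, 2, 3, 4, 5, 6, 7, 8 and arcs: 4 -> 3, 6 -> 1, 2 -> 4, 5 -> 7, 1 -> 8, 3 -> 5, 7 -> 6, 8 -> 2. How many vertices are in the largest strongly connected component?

8

{1, 2, 3, 4, 5, 6, 7, 8} are all mutually reachable — one SCC of size 8.
The largest has 8 vertices.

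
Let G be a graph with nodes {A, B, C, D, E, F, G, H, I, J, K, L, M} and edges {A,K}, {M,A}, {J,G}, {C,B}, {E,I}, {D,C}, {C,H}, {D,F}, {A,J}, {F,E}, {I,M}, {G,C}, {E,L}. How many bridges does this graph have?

4

The edges on the cycle D-F-E-I-M-A-J-G-C-D are not bridges since each lies on that cycle.
But removing C–H disconnects C from H; removing K–A disconnects K from A; removing C–B disconnects C from B; removing E–L disconnects E from L — these are bridges.
That makes 4 bridges.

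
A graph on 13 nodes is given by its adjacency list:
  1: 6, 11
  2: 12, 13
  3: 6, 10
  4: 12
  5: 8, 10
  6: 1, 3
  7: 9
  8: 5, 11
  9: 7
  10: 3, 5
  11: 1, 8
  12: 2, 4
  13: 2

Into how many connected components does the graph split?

Starting from 7 we can reach 7, 9. That is one component of size 2.
Starting from 2 we can reach 2, 4, 12, 13. That is one component of size 4.
Starting from 1 we can reach 1, 3, 5, 6, 8, 10, 11. That is one component of size 7.
Total: 3 components.

3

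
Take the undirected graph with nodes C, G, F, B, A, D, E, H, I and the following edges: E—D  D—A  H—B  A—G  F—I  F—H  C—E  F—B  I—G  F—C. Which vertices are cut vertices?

F

Removing F increases the component count from 1 to 2, so F is a cut vertex.
By contrast removing C leaves 1 component; it is not a cut vertex. No other vertex is a cut vertex either.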